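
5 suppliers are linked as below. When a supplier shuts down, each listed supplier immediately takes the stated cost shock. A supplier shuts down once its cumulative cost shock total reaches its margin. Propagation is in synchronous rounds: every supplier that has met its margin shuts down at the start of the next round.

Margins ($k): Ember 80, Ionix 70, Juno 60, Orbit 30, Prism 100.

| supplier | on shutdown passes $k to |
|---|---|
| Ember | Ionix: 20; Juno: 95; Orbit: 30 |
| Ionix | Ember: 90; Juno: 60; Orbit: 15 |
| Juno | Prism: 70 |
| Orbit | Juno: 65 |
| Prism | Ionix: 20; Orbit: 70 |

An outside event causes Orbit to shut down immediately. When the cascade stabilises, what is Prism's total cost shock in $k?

70

Round 1 — Orbit shuts down (initial).
  Juno: +65 → 65 ≥ 60
Round 2 — Juno shuts down.
  Prism: +70 → 70 < 100
No further shutdowns.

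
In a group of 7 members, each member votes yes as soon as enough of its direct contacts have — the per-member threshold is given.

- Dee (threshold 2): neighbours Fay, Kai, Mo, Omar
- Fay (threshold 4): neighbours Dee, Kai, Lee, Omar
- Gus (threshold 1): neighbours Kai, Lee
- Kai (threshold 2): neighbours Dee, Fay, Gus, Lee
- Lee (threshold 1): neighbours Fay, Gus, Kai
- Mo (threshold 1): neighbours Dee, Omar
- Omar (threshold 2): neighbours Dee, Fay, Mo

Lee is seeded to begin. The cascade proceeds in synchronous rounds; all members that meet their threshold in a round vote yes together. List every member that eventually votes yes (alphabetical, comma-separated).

Round 1 — Lee votes yes (initial).
Round 2 — checking thresholds:
  Fay: 1 of 4 neighbours < 4, not yet.
  Gus: 1 of 2 neighbours ≥ 1, votes yes.
  Kai: 1 of 4 neighbours < 2, not yet.
Round 3 — checking thresholds:
  Fay: 1 of 4 neighbours < 4, not yet.
  Kai: 2 of 4 neighbours ≥ 2, votes yes.
Round 4 — no new yes votes; cascade stops.

Gus, Kai, Lee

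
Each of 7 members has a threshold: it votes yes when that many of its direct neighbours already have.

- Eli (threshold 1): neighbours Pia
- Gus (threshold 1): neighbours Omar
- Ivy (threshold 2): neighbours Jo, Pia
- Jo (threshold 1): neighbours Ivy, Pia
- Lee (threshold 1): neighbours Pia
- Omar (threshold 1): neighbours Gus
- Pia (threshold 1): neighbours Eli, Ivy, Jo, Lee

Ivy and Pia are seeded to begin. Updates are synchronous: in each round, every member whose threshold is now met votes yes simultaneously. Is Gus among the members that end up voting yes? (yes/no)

Round 1 — Ivy, Pia vote yes (initial).
Round 2 — checking thresholds:
  Eli: 1 of 1 neighbours ≥ 1, votes yes.
  Jo: 2 of 2 neighbours ≥ 1, votes yes.
  Lee: 1 of 1 neighbours ≥ 1, votes yes.
Round 3 — no new yes votes; cascade stops.

no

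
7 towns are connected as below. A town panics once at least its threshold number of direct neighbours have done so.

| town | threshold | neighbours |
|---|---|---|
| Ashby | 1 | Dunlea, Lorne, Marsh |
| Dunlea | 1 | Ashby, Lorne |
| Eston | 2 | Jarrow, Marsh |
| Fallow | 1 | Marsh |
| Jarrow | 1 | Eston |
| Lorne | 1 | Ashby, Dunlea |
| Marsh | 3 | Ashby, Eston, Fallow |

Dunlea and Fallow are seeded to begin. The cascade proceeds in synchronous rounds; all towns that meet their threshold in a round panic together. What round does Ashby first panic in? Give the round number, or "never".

Round 1 — Dunlea, Fallow panic (initial).
Round 2 — checking thresholds:
  Ashby: 1 of 3 neighbours ≥ 1, panics.
  Lorne: 1 of 2 neighbours ≥ 1, panics.
  Marsh: 1 of 3 neighbours < 3, below threshold.
Round 3 — no new panics; cascade stops.

2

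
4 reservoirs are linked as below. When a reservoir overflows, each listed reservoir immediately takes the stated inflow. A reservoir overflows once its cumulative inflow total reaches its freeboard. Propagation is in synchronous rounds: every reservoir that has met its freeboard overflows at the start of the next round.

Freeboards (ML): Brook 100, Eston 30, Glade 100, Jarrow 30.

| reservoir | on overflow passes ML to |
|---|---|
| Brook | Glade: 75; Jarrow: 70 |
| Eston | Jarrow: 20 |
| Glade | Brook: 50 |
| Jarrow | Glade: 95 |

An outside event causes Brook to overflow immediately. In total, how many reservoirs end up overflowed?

3

Round 1 — Brook overflows (initial).
  Glade: +75 → 75 < 100
  Jarrow: +70 → 70 ≥ 30
Round 2 — Jarrow overflows.
  Glade: +95 → 170 ≥ 100
Round 3 — Glade overflows.
No further overflows.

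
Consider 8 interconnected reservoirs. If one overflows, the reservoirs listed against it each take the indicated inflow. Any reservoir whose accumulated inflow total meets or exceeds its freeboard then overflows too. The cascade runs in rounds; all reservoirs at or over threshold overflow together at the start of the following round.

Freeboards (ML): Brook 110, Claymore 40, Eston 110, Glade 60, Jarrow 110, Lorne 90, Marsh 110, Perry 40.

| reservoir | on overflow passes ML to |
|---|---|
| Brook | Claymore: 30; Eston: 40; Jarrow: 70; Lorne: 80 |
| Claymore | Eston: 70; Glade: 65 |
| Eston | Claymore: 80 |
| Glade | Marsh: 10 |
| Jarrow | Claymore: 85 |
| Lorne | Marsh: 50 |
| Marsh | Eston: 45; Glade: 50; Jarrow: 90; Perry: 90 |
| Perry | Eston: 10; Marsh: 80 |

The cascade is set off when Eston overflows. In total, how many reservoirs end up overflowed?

3

Round 1 — Eston overflows (initial).
  Claymore: +80 → 80 ≥ 40
Round 2 — Claymore overflows.
  Glade: +65 → 65 ≥ 60
Round 3 — Glade overflows.
  Marsh: +10 → 10 < 110
No further overflows.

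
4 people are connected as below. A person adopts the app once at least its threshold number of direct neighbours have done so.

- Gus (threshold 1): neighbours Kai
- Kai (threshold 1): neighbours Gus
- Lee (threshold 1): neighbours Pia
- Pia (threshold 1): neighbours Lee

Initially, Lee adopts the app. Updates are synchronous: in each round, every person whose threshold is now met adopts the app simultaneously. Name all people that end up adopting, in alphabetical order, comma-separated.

Lee, Pia

Round 1 — Lee adopts the app (initial).
Round 2 — checking thresholds:
  Pia: 1 of 1 neighbours ≥ 1, adopts the app.
Round 3 — no new adoptions; cascade stops.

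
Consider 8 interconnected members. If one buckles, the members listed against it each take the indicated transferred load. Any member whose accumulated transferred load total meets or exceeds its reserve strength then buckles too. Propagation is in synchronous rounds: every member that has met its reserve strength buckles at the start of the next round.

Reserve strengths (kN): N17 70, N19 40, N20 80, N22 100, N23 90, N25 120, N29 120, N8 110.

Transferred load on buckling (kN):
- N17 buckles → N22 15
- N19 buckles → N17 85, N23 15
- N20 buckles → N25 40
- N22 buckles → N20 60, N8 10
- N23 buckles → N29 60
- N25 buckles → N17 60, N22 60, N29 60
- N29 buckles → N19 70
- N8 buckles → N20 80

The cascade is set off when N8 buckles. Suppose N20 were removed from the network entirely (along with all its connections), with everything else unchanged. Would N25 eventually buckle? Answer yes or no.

no

With N20 removed:
Round 1 — N8 buckles (initial).
No further bucklings.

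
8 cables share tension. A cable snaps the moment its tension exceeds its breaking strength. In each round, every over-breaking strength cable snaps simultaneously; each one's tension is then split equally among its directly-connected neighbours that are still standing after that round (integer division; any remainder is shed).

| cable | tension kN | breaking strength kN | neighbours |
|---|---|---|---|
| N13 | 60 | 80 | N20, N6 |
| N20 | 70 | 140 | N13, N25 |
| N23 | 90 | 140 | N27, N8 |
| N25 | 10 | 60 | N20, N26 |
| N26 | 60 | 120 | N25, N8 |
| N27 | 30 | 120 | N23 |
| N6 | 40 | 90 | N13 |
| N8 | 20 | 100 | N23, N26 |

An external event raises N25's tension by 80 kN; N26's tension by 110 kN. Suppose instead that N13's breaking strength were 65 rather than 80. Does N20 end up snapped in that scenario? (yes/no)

With N13's breaking strength at 65:
Round 1 — N25 at 90 > 60; N26 at 170 > 120. N25, N26 snap.
  N25 sheds 90 kN to N20: 90 each.
    N20: 70+90 = 160 > 140
  N26 sheds 170 kN to N8: 170 each.
    N8: 20+170 = 190 > 100
Round 2 — N20, N8 snap.
  N20 sheds 160 kN to N13: 160 each.
    N13: 60+160 = 220 > 65
  N8 sheds 190 kN to N23: 190 each.
    N23: 90+190 = 280 > 140
Round 3 — N13, N23 snap.
  N13 sheds 220 kN to N6: 220 each.
    N6: 40+220 = 260 > 90
  N23 sheds 280 kN to N27: 280 each.
    N27: 30+280 = 310 > 120
Round 4 — N27, N6 snap.
  N27 sheds 310 kN: no online neighbours, lost.
  N6 sheds 260 kN: no online neighbours, lost.
No further breaks.

yes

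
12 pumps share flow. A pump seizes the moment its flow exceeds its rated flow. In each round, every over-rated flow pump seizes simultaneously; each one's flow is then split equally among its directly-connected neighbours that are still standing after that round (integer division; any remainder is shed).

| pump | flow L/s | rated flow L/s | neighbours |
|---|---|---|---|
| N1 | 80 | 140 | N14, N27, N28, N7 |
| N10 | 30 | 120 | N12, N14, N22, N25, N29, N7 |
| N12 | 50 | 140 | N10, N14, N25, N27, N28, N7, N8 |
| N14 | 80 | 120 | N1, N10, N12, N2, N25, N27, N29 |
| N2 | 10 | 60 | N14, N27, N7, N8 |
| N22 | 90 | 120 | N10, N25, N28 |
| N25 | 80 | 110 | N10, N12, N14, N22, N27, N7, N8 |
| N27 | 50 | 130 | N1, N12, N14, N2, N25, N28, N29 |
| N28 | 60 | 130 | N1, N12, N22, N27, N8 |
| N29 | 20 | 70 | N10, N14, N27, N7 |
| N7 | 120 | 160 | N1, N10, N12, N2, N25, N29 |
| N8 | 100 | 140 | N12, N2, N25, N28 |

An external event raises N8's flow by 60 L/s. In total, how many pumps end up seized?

2

Round 1 — N8 at 160 > 140. N8 seizes.
  N8 sheds 160 L/s to N12, N2, N25, N28: 40 each.
    N12: 50+40 = 90 ≤ 140
    N2: 10+40 = 50 ≤ 60
    N25: 80+40 = 120 > 110
    N28: 60+40 = 100 ≤ 130
Round 2 — N25 seizes.
  N25 sheds 120 L/s to N10, N12, N14, N22, N27, N7: 20 each.
    N10: 30+20 = 50 ≤ 120
    N12: 90+20 = 110 ≤ 140
    N14: 80+20 = 100 ≤ 120
    N22: 90+20 = 110 ≤ 120
    N27: 50+20 = 70 ≤ 130
    N7: 120+20 = 140 ≤ 160
No further seizures.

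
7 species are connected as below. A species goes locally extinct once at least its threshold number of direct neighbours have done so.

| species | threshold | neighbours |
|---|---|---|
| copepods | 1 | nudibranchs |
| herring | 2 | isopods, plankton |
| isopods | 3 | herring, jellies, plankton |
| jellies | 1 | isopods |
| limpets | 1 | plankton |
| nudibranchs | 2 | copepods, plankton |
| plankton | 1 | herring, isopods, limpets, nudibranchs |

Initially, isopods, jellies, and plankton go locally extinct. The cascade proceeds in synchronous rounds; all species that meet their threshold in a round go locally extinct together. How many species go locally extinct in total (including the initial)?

5

Round 1 — isopods, jellies, plankton go locally extinct (initial).
Round 2 — checking thresholds:
  herring: 2 of 2 neighbours ≥ 2, goes locally extinct.
  limpets: 1 of 1 neighbours ≥ 1, goes locally extinct.
  nudibranchs: 1 of 2 neighbours < 2, not yet.
Round 3 — no new extinctions; cascade stops.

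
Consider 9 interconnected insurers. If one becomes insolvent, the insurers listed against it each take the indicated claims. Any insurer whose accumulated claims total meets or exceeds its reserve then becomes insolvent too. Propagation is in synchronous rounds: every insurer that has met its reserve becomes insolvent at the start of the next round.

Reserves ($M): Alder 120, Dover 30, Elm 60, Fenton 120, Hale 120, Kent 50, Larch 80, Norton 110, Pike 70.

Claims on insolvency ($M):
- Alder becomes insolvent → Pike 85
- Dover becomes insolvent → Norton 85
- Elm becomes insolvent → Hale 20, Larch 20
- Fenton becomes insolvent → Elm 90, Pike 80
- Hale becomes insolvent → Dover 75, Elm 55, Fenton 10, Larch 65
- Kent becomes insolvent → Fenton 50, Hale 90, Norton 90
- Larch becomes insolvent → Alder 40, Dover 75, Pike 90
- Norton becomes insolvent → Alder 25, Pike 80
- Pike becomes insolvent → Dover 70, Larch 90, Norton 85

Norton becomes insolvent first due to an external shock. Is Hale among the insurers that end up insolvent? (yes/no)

Round 1 — Norton becomes insolvent (initial).
  Alder: +25 → 25 < 120
  Pike: +80 → 80 ≥ 70
Round 2 — Pike becomes insolvent.
  Dover: +70 → 70 ≥ 30
  Larch: +90 → 90 ≥ 80
Round 3 — Dover, Larch become insolvent.
  Alder: +40 → 65 < 120
No further insolvencies.

no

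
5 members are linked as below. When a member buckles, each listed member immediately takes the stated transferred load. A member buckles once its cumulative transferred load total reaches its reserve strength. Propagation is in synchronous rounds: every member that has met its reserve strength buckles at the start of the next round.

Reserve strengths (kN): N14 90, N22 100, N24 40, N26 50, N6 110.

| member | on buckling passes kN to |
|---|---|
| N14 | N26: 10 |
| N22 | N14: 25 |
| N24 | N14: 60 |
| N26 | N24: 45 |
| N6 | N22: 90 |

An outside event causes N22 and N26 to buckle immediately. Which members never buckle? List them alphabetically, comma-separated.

N14, N6

Round 1 — N22, N26 buckle (initial).
  N14: +25 → 25 < 90
  N24: +45 → 45 ≥ 40
Round 2 — N24 buckles.
  N14: +60 → 85 < 90
No further bucklings.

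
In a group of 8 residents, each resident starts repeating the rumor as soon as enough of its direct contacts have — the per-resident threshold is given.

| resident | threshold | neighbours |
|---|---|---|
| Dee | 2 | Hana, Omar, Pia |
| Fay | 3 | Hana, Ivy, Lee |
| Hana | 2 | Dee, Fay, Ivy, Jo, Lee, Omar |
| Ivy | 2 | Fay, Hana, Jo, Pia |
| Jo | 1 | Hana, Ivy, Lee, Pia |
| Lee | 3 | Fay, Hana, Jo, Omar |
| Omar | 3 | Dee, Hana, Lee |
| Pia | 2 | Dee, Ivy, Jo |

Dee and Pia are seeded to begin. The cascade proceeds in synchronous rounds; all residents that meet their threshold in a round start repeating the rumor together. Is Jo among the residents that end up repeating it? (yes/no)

Round 1 — Dee, Pia start repeating the rumor (initial).
Round 2 — checking thresholds:
  Hana: 1 of 6 neighbours < 2, holds.
  Ivy: 1 of 4 neighbours < 2, holds.
  Jo: 1 of 4 neighbours ≥ 1, starts repeating the rumor.
  Omar: 1 of 3 neighbours < 3, holds.
Round 3 — checking thresholds:
  Hana: 2 of 6 neighbours ≥ 2, starts repeating the rumor.
  Ivy: 2 of 4 neighbours ≥ 2, starts repeating the rumor.
  Lee: 1 of 4 neighbours < 3, holds.
  Omar: 1 of 3 neighbours < 3, holds.
Round 4 — no new spreads; cascade stops.

yes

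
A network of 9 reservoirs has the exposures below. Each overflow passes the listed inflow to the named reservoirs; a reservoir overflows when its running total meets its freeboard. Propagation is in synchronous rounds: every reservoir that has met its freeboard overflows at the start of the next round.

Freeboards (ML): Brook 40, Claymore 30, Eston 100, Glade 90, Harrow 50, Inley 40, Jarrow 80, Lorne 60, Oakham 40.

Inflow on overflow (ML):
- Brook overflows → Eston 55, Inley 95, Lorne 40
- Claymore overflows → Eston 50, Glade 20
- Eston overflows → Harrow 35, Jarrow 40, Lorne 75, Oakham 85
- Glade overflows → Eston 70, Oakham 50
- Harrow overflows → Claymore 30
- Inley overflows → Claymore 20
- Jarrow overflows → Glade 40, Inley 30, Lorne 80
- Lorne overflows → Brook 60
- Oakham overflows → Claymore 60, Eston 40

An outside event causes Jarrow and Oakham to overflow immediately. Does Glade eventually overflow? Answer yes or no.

Round 1 — Jarrow, Oakham overflow (initial).
  Claymore: +60 → 60 ≥ 30
  Eston: +40 → 40 < 100
  Glade: +40 → 40 < 90
  Inley: +30 → 30 < 40
  Lorne: +80 → 80 ≥ 60
Round 2 — Claymore, Lorne overflow.
  Brook: +60 → 60 ≥ 40
  Eston: +50 → 90 < 100
  Glade: +20 → 60 < 90
Round 3 — Brook overflows.
  Eston: +55 → 145 ≥ 100
  Inley: +95 → 125 ≥ 40
Round 4 — Eston, Inley overflow.
  Harrow: +35 → 35 < 50
No further overflows.

no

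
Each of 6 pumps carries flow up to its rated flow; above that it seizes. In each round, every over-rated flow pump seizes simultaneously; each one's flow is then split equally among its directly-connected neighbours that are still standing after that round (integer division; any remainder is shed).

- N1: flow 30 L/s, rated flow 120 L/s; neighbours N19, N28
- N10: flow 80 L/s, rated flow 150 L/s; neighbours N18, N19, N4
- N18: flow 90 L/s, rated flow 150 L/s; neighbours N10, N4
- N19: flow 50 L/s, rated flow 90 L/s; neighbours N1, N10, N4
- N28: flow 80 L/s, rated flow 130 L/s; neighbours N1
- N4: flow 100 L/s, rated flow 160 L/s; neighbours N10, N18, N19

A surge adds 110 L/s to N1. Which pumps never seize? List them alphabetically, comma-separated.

Round 1 — N1 at 140 > 120. N1 seizes.
  N1 sheds 140 L/s to N19, N28: 70 each.
    N19: 50+70 = 120 > 90
    N28: 80+70 = 150 > 130
Round 2 — N19, N28 seize.
  N19 sheds 120 L/s to N10, N4: 60 each.
    N10: 80+60 = 140 ≤ 150
    N4: 100+60 = 160 ≤ 160
  N28 sheds 150 L/s: no online neighbours, lost.
No further seizures.

N10, N18, N4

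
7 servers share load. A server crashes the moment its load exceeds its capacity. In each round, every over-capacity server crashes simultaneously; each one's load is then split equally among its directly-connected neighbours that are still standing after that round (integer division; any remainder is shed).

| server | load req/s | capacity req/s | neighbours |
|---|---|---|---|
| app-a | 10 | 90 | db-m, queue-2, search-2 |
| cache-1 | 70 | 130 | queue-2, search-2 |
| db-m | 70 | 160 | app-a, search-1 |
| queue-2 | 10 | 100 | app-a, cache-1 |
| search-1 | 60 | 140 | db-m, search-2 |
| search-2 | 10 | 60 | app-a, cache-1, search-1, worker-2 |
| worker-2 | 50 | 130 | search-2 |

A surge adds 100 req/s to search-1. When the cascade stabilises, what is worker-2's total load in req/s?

80

Round 1 — search-1 at 160 > 140. search-1 crashes.
  search-1 sheds 160 req/s to db-m, search-2: 80 each.
    db-m: 70+80 = 150 ≤ 160
    search-2: 10+80 = 90 > 60
Round 2 — search-2 crashes.
  search-2 sheds 90 req/s to app-a, cache-1, worker-2: 30 each.
    app-a: 10+30 = 40 ≤ 90
    cache-1: 70+30 = 100 ≤ 130
    worker-2: 50+30 = 80 ≤ 130
No further crashes.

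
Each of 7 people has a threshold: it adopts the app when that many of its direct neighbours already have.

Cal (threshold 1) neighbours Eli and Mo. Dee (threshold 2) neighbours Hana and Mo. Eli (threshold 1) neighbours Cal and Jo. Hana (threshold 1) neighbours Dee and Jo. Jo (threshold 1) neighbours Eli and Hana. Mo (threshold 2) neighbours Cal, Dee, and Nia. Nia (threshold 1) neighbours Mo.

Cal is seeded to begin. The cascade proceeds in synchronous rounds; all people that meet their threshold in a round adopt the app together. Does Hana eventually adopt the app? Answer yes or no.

yes

Round 1 — Cal adopts the app (initial).
Round 2 — checking thresholds:
  Eli: 1 of 2 neighbours ≥ 1, adopts the app.
  Mo: 1 of 3 neighbours < 2, below threshold.
Round 3 — checking thresholds:
  Jo: 1 of 2 neighbours ≥ 1, adopts the app.
  Mo: 1 of 3 neighbours < 2, below threshold.
Round 4 — checking thresholds:
  Hana: 1 of 2 neighbours ≥ 1, adopts the app.
  Mo: 1 of 3 neighbours < 2, below threshold.
Round 5 — no new adoptions; cascade stops.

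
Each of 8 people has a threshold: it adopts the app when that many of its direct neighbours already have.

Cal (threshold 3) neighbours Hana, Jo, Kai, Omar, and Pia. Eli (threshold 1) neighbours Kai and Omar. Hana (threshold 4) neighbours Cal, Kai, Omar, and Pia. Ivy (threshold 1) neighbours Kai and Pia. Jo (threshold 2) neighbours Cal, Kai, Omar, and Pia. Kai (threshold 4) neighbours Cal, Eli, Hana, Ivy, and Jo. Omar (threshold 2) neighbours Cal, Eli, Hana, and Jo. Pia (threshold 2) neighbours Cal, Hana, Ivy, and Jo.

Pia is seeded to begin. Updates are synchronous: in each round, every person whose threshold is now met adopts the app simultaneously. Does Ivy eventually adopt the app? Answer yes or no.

yes

Round 1 — Pia adopts the app (initial).
Round 2 — checking thresholds:
  Cal: 1 of 5 neighbours < 3, not yet.
  Hana: 1 of 4 neighbours < 4, not yet.
  Ivy: 1 of 2 neighbours ≥ 1, adopts the app.
  Jo: 1 of 4 neighbours < 2, not yet.
Round 3 — no new adoptions; cascade stops.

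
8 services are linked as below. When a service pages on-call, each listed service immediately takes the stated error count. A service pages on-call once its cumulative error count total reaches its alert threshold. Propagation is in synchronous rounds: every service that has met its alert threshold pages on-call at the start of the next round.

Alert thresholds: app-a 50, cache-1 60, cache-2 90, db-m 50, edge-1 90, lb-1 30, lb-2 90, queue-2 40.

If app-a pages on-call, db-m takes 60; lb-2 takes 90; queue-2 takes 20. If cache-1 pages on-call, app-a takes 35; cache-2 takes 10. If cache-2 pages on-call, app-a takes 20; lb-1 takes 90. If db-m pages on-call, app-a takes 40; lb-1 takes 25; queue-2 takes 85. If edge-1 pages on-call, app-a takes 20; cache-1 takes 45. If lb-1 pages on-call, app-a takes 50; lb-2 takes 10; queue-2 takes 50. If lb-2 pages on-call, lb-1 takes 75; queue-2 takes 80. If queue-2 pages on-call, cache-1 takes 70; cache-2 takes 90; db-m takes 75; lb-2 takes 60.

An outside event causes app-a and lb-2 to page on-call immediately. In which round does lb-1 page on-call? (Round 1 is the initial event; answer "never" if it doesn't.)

2

Round 1 — app-a, lb-2 page on-call (initial).
  db-m: +60 → 60 ≥ 50
  lb-1: +75 → 75 ≥ 30
  queue-2: +20+80 → 100 ≥ 40
Round 2 — db-m, lb-1, queue-2 page on-call.
  cache-1: +70 → 70 ≥ 60
  cache-2: +90 → 90 ≥ 90
Round 3 — cache-1, cache-2 page on-call.
No further pages.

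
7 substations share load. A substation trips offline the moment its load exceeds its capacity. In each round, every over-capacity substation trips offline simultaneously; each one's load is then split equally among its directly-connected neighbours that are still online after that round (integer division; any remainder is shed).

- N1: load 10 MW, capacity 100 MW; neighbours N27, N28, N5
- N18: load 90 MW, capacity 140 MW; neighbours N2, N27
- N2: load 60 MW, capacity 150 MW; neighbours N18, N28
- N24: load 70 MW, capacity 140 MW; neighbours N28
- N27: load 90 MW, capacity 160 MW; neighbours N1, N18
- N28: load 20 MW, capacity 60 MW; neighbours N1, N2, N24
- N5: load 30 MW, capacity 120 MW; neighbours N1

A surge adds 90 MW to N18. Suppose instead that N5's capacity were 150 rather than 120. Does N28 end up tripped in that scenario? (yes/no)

yes

With N5's capacity at 150:
Round 1 — N18 at 180 > 140. N18 trips offline.
  N18 sheds 180 MW to N2, N27: 90 each.
    N2: 60+90 = 150 ≤ 150
    N27: 90+90 = 180 > 160
Round 2 — N27 trips offline.
  N27 sheds 180 MW to N1: 180 each.
    N1: 10+180 = 190 > 100
Round 3 — N1 trips offline.
  N1 sheds 190 MW to N28, N5: 95 each.
    N28: 20+95 = 115 > 60
    N5: 30+95 = 125 ≤ 150
Round 4 — N28 trips offline.
  N28 sheds 115 MW to N2, N24: 57 each (1 lost).
    N2: 150+57 = 207 > 150
    N24: 70+57 = 127 ≤ 140
Round 5 — N2 trips offline.
  N2 sheds 207 MW: no online neighbours, lost.
No further trips.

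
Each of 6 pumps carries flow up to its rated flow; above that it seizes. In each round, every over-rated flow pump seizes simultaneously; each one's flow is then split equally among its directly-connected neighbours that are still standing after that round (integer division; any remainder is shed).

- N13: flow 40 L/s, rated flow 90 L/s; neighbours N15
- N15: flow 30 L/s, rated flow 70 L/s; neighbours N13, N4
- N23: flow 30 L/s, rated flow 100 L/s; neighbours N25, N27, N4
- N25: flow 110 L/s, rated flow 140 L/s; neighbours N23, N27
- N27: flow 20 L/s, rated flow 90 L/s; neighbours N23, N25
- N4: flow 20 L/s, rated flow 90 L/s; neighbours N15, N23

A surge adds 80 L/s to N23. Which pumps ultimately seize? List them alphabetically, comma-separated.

Round 1 — N23 at 110 > 100. N23 seizes.
  N23 sheds 110 L/s to N25, N27, N4: 36 each (2 lost).
    N25: 110+36 = 146 > 140
    N27: 20+36 = 56 ≤ 90
    N4: 20+36 = 56 ≤ 90
Round 2 — N25 seizes.
  N25 sheds 146 L/s to N27: 146 each.
    N27: 56+146 = 202 > 90
Round 3 — N27 seizes.
  N27 sheds 202 L/s: no online neighbours, lost.
No further seizures.

N23, N25, N27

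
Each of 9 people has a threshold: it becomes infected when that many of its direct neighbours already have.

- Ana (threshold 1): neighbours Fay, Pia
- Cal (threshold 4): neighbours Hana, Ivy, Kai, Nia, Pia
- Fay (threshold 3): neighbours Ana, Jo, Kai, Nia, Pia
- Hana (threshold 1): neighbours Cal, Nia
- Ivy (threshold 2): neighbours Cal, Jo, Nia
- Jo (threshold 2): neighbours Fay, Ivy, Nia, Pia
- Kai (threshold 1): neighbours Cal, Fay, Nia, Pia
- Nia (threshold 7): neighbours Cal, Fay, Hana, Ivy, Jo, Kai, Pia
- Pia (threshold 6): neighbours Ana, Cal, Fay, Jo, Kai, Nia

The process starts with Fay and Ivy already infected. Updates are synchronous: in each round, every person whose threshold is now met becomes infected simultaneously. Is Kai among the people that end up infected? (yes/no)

yes

Round 1 — Fay, Ivy become infected (initial).
Round 2 — checking thresholds:
  Ana: 1 of 2 neighbours ≥ 1, becomes infected.
  Cal: 1 of 5 neighbours < 4, holds.
  Jo: 2 of 4 neighbours ≥ 2, becomes infected.
  Kai: 1 of 4 neighbours ≥ 1, becomes infected.
  Nia: 2 of 7 neighbours < 7, holds.
  Pia: 1 of 6 neighbours < 6, holds.
Round 3 — no new infections; cascade stops.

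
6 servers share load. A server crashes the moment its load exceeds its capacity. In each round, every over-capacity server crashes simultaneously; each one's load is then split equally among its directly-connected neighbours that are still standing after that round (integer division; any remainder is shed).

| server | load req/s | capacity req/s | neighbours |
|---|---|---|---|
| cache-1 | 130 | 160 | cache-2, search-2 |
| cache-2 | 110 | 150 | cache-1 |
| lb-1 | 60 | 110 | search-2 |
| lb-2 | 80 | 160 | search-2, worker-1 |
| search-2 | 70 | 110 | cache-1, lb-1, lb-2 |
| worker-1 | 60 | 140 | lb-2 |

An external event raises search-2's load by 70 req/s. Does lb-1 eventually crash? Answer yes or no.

Round 1 — search-2 at 140 > 110. search-2 crashes.
  search-2 sheds 140 req/s to cache-1, lb-1, lb-2: 46 each (2 lost).
    cache-1: 130+46 = 176 > 160
    lb-1: 60+46 = 106 ≤ 110
    lb-2: 80+46 = 126 ≤ 160
Round 2 — cache-1 crashes.
  cache-1 sheds 176 req/s to cache-2: 176 each.
    cache-2: 110+176 = 286 > 150
Round 3 — cache-2 crashes.
  cache-2 sheds 286 req/s: no online neighbours, lost.
No further crashes.

no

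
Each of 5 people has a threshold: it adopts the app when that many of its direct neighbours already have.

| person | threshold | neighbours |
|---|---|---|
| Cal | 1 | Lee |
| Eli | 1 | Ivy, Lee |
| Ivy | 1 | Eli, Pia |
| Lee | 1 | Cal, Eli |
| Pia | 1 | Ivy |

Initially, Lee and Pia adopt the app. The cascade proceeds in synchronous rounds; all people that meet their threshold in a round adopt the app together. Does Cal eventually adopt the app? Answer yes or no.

Round 1 — Lee, Pia adopt the app (initial).
Round 2 — checking thresholds:
  Cal: 1 of 1 neighbours ≥ 1, adopts the app.
  Eli: 1 of 2 neighbours ≥ 1, adopts the app.
  Ivy: 1 of 2 neighbours ≥ 1, adopts the app.
Round 3 — no new adoptions; cascade stops.

yes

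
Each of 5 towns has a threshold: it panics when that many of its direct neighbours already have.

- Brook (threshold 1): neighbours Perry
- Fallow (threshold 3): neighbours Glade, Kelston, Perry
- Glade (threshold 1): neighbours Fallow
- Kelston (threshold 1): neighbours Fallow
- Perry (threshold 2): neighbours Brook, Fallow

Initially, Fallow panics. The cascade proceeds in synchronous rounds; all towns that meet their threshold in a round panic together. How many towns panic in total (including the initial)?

Round 1 — Fallow panics (initial).
Round 2 — checking thresholds:
  Glade: 1 of 1 neighbours ≥ 1, panics.
  Kelston: 1 of 1 neighbours ≥ 1, panics.
  Perry: 1 of 2 neighbours < 2, holds.
Round 3 — no new panics; cascade stops.

3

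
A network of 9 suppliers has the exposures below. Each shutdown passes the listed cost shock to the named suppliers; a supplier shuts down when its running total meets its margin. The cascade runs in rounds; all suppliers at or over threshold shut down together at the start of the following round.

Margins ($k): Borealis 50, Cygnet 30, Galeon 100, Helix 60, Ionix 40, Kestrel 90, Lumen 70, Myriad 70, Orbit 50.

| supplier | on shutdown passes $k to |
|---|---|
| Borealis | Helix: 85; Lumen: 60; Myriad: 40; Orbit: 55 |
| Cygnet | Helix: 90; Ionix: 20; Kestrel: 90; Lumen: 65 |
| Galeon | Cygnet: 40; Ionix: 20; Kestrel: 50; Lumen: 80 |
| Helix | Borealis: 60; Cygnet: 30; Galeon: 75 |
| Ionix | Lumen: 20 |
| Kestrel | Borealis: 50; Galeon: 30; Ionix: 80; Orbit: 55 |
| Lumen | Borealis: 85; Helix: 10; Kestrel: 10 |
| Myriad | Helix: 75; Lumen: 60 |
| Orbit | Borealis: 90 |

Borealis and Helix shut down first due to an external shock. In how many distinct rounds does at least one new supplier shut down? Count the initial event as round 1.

4

Round 1 — Borealis, Helix shut down (initial).
  Cygnet: +30 → 30 ≥ 30
  Galeon: +75 → 75 < 100
  Lumen: +60 → 60 < 70
  Myriad: +40 → 40 < 70
  Orbit: +55 → 55 ≥ 50
Round 2 — Cygnet, Orbit shut down.
  Ionix: +20 → 20 < 40
  Kestrel: +90 → 90 ≥ 90
  Lumen: +65 → 125 ≥ 70
Round 3 — Kestrel, Lumen shut down.
  Galeon: +30 → 105 ≥ 100
  Ionix: +80 → 100 ≥ 40
Round 4 — Galeon, Ionix shut down.
No further shutdowns.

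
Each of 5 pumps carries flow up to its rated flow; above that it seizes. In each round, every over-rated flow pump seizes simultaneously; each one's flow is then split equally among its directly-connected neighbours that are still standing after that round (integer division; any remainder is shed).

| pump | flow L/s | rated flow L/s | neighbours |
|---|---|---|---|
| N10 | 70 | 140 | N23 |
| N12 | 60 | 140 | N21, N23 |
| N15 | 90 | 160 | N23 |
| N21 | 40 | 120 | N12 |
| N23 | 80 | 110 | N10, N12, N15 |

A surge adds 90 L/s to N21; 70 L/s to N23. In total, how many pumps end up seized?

3

Round 1 — N21 at 130 > 120; N23 at 150 > 110. N21, N23 seize.
  N21 sheds 130 L/s to N12: 130 each.
    N12: 60+130 = 190 > 140
  N23 sheds 150 L/s to N10, N12, N15: 50 each.
    N10: 70+50 = 120 ≤ 140
    N12: 190+50 = 240 > 140
    N15: 90+50 = 140 ≤ 160
Round 2 — N12 seizes.
  N12 sheds 240 L/s: no online neighbours, lost.
No further seizures.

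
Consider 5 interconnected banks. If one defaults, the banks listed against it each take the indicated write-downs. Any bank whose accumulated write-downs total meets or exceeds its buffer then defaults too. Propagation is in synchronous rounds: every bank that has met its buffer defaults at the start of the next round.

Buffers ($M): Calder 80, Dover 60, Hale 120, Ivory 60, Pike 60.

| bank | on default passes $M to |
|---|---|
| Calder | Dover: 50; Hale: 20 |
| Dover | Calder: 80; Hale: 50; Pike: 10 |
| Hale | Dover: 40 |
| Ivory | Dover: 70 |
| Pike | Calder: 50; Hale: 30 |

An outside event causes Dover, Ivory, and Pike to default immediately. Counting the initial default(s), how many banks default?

Round 1 — Dover, Ivory, Pike default (initial).
  Calder: +80+50 → 130 ≥ 80
  Hale: +50+30 → 80 < 120
Round 2 — Calder defaults.
  Hale: +20 → 100 < 120
No further defaults.

4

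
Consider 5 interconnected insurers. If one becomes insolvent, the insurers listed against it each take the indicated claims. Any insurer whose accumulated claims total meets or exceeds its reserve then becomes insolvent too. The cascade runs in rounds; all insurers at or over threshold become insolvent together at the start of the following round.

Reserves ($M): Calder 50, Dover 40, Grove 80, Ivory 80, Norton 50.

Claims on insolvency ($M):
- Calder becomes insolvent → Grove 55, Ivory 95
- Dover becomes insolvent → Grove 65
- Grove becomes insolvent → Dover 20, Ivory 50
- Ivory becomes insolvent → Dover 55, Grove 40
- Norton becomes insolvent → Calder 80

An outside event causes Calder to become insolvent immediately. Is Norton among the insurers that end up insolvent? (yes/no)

Round 1 — Calder becomes insolvent (initial).
  Grove: +55 → 55 < 80
  Ivory: +95 → 95 ≥ 80
Round 2 — Ivory becomes insolvent.
  Dover: +55 → 55 ≥ 40
  Grove: +40 → 95 ≥ 80
Round 3 — Dover, Grove become insolvent.
No further insolvencies.

no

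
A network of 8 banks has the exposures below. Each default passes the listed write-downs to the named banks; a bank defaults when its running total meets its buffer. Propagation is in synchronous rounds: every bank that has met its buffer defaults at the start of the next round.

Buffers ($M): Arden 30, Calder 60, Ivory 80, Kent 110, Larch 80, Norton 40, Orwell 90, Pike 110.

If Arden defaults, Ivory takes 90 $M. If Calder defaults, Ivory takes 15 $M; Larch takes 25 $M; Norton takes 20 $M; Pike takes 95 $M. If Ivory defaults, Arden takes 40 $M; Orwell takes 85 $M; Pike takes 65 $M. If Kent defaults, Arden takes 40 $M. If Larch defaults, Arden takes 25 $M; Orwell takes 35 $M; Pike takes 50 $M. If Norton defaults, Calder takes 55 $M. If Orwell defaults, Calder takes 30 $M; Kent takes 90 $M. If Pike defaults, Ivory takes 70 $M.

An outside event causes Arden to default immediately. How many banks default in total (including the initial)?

Round 1 — Arden defaults (initial).
  Ivory: +90 → 90 ≥ 80
Round 2 — Ivory defaults.
  Orwell: +85 → 85 < 90
  Pike: +65 → 65 < 110
No further defaults.

2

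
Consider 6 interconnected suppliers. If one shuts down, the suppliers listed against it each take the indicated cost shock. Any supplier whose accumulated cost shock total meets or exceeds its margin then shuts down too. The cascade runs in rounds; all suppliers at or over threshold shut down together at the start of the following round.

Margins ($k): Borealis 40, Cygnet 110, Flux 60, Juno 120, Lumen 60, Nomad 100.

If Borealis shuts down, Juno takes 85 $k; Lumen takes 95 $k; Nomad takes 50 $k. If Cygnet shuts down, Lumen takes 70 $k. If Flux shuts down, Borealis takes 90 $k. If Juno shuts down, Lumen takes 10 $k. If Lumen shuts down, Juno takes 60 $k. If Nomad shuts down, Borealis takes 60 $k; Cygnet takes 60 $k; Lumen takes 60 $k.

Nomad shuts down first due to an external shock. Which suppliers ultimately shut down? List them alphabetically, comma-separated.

Round 1 — Nomad shuts down (initial).
  Borealis: +60 → 60 ≥ 40
  Cygnet: +60 → 60 < 110
  Lumen: +60 → 60 ≥ 60
Round 2 — Borealis, Lumen shut down.
  Juno: +85+60 → 145 ≥ 120
Round 3 — Juno shuts down.
No further shutdowns.

Borealis, Juno, Lumen, Nomad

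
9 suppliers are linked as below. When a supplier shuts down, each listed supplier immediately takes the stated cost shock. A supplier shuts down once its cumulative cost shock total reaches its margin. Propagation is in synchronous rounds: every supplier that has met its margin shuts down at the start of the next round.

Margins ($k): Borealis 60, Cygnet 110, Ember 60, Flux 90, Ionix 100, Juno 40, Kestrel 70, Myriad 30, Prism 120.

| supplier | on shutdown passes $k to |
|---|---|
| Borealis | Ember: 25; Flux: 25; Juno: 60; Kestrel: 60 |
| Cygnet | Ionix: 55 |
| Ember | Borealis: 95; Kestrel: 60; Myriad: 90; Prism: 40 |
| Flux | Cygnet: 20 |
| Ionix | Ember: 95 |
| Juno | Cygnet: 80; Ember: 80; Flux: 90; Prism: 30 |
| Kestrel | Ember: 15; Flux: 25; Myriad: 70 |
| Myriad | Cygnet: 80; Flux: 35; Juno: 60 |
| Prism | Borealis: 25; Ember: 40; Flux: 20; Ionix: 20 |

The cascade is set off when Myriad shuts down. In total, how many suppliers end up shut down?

Round 1 — Myriad shuts down (initial).
  Cygnet: +80 → 80 < 110
  Flux: +35 → 35 < 90
  Juno: +60 → 60 ≥ 40
Round 2 — Juno shuts down.
  Cygnet: +80 → 160 ≥ 110
  Ember: +80 → 80 ≥ 60
  Flux: +90 → 125 ≥ 90
  Prism: +30 → 30 < 120
Round 3 — Cygnet, Ember, Flux shut down.
  Borealis: +95 → 95 ≥ 60
  Ionix: +55 → 55 < 100
  Kestrel: +60 → 60 < 70
  Prism: +40 → 70 < 120
Round 4 — Borealis shuts down.
  Kestrel: +60 → 120 ≥ 70
Round 5 — Kestrel shuts down.
No further shutdowns.

7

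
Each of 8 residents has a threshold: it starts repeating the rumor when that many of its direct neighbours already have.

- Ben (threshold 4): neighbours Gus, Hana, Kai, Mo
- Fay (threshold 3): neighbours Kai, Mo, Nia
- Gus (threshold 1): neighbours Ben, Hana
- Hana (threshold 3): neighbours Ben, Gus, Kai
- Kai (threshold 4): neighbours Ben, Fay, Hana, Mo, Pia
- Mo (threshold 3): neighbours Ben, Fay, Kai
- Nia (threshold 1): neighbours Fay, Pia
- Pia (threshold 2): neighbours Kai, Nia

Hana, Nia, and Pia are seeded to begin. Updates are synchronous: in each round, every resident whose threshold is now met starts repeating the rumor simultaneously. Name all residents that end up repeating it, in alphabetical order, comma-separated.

Gus, Hana, Nia, Pia

Round 1 — Hana, Nia, Pia start repeating the rumor (initial).
Round 2 — checking thresholds:
  Ben: 1 of 4 neighbours < 4, not yet.
  Fay: 1 of 3 neighbours < 3, not yet.
  Gus: 1 of 2 neighbours ≥ 1, starts repeating the rumor.
  Kai: 2 of 5 neighbours < 4, not yet.
Round 3 — no new spreads; cascade stops.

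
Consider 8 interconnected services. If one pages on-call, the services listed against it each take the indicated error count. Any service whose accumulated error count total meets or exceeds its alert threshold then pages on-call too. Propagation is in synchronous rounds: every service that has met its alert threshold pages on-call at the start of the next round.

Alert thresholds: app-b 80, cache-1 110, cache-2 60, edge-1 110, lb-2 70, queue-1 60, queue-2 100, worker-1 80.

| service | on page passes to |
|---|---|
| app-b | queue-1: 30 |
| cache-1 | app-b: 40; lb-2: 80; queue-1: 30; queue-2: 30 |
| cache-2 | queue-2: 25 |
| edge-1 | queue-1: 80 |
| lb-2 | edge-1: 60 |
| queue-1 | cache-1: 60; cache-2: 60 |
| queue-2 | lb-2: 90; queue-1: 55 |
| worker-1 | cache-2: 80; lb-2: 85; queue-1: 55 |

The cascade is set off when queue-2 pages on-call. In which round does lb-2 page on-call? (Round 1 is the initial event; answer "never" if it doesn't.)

2

Round 1 — queue-2 pages on-call (initial).
  lb-2: +90 → 90 ≥ 70
  queue-1: +55 → 55 < 60
Round 2 — lb-2 pages on-call.
  edge-1: +60 → 60 < 110
No further pages.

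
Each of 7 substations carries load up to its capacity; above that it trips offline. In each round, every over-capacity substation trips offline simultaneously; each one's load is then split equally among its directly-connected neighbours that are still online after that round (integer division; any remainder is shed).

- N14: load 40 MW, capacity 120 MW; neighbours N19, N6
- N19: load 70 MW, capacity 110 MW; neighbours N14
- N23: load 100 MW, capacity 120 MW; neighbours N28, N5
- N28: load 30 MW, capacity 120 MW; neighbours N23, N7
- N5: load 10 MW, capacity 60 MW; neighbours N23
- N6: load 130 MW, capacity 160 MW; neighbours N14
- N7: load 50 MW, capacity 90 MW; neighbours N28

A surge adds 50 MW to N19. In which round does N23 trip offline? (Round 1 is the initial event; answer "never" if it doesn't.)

never

Round 1 — N19 at 120 > 110. N19 trips offline.
  N19 sheds 120 MW to N14: 120 each.
    N14: 40+120 = 160 > 120
Round 2 — N14 trips offline.
  N14 sheds 160 MW to N6: 160 each.
    N6: 130+160 = 290 > 160
Round 3 — N6 trips offline.
  N6 sheds 290 MW: no online neighbours, lost.
No further trips.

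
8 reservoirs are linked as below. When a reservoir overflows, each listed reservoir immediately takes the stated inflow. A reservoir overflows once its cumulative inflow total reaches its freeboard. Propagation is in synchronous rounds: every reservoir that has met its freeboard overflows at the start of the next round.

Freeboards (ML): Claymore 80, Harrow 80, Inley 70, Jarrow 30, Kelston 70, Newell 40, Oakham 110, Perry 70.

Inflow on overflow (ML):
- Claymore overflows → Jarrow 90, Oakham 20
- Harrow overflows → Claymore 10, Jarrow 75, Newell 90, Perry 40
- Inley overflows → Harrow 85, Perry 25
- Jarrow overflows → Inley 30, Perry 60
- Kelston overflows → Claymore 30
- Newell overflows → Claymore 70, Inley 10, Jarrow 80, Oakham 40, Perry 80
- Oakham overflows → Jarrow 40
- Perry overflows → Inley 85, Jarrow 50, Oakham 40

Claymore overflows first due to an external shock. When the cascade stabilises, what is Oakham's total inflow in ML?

Round 1 — Claymore overflows (initial).
  Jarrow: +90 → 90 ≥ 30
  Oakham: +20 → 20 < 110
Round 2 — Jarrow overflows.
  Inley: +30 → 30 < 70
  Perry: +60 → 60 < 70
No further overflows.

20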